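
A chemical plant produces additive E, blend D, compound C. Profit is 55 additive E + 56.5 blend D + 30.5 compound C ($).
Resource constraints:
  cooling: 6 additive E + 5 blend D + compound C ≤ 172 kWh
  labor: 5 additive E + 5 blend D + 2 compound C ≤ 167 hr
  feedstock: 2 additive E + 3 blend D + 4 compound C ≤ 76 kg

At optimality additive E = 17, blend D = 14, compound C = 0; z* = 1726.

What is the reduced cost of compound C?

-8

At the optimum: cooling uses 172 of 172 (binding); labor uses 155 of 167 (slack = 12); feedstock uses 76 of 76 (binding).
By complementary slackness, y = 0 for the non-binding constraint.
Dual feasibility on the basic columns requires 6·y_cooling + 2·y_feedstock = 55, 5·y_cooling + 3·y_feedstock = 56.5.
→ y_cooling = 6.5 and y_feedstock = 8.
Reduced cost of compound C: c₃ − yᵀa₃ = 30.5 − (6.5·1 + 8·4) = 30.5 − 38.5 = -8.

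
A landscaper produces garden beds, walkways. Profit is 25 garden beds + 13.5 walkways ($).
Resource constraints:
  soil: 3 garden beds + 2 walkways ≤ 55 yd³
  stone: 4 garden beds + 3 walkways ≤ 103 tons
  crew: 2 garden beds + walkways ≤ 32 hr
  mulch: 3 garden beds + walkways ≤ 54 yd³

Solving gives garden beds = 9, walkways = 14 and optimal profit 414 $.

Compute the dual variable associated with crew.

Check each constraint at x*: soil 55/55 (tight); stone 78/103 (slack 25); crew 32/32 (tight); mulch 41/54 (slack 13).
By complementary slackness, y = 0 for the non-binding constraints.
From A_Bᵀ y = c: 3·y_soil + 2·y_crew = 25; 2·y_soil + 1·y_crew = 13.5.
This yields shadow prices y_soil = 2, y_crew = 9.5.
Shadow price of crew = 9.5.

9.5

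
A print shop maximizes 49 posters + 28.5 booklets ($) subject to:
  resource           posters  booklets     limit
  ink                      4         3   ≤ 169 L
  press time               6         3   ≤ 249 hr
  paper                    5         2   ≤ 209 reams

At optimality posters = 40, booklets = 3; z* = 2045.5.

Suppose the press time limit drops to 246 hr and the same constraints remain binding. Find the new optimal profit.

Check each constraint at x*: ink 169/169 (tight); press time 249/249 (tight); paper 206/209 (slack 3).
Slack constraints have shadow price 0 (complementary slackness).
From A_Bᵀ y = c: 4·y_ink + 6·y_press time = 49; 3·y_ink + 3·y_press time = 28.5.
Solving: y_ink = 4, y_press time = 5.5.
Δz = y_press time·Δb = 5.5 × (-3) = -16.5, so new z* = 2045.5 − 16.5 = 2029.

2029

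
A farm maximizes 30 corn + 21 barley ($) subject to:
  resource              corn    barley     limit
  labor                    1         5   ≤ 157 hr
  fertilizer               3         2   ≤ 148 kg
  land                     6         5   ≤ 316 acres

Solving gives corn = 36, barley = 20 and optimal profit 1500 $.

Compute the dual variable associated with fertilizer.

Binding: fertilizer and land. Non-binding: labor (21 unused).
Slack constraints have shadow price 0 (complementary slackness).
Dual feasibility on the basic columns requires 3·y_fertilizer + 6·y_land = 30, 2·y_fertilizer + 5·y_land = 21.
Solving: y_fertilizer = 8, y_land = 1.
Shadow price of fertilizer = 8.

8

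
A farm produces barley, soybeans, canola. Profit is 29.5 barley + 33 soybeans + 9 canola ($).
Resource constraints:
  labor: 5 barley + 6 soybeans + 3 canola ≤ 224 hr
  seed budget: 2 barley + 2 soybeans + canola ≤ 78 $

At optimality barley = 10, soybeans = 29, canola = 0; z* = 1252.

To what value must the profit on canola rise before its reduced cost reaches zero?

16.5

Check each constraint at x*: labor 224/224 (tight); seed budget 78/78 (tight).
From A_Bᵀ y = c: 5·y_labor + 2·y_seed budget = 29.5; 6·y_labor + 2·y_seed budget = 33.
Solving: y_labor = 3.5, y_seed budget = 6.
canola enters the basis when its profit ≥ yᵀa₃ = 3.5·3 + 6·1 = 16.5.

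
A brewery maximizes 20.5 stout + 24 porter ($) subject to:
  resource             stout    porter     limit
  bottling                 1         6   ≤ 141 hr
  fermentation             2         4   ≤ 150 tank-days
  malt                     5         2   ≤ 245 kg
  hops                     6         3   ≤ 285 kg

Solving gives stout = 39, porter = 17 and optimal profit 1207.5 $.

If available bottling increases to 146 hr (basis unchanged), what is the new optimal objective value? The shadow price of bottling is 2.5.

1220

Δb = 5, so new z* = 1207.5 + (2.5)·(5) = 1207.5 + 12.5 = 1220.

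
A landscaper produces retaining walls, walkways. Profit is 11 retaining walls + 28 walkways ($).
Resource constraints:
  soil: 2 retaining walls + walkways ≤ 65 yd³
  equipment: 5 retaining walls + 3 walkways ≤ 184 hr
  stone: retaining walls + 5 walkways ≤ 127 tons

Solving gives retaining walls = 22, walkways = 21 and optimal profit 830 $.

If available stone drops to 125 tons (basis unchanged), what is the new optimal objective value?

At the optimum: soil uses 65 of 65 (binding); equipment uses 173 of 184 (slack = 11); stone uses 127 of 127 (binding).
Slack constraints have shadow price 0 (complementary slackness).
Dual feasibility on the basic columns requires 2·y_soil + 1·y_stone = 11, 1·y_soil + 5·y_stone = 28.
Solving: y_soil = 3, y_stone = 5.
Δz = y_stone·Δb = 5 × (-2) = -10, so new z* = 830 − 10 = 820.

820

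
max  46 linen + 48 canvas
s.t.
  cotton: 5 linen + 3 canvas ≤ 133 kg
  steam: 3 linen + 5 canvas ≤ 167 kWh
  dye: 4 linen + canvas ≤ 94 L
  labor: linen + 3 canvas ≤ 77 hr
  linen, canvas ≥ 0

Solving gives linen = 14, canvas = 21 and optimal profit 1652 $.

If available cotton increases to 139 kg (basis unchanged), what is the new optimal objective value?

1697

Binding: cotton and labor. Non-binding: steam (20 unused), dye (17 unused).
By complementary slackness, y = 0 for the non-binding constraints.
Dual feasibility on the basic columns requires 5·y_cotton + 1·y_labor = 46, 3·y_cotton + 3·y_labor = 48.
This yields shadow prices y_cotton = 7.5, y_labor = 8.5.
Δz = y_cotton·Δb = 7.5 × (6) = 45, so new z* = 1652 + 45 = 1697.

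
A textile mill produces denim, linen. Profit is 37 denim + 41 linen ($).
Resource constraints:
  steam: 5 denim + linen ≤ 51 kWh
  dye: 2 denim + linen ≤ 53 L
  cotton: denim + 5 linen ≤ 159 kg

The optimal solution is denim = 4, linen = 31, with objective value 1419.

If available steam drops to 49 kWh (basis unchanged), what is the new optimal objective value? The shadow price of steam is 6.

1407

Δb = -2, so new z* = 1419 + (6)·(-2) = 1419 − 12 = 1407.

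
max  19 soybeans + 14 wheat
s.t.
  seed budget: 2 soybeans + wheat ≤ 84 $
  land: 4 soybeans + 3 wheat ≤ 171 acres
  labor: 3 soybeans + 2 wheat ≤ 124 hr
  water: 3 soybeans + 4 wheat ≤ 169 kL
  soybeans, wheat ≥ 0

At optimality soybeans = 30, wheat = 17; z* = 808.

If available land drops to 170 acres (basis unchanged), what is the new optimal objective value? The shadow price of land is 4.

Δb = -1, so new z* = 808 + (4)·(-1) = 808 − 4 = 804.

804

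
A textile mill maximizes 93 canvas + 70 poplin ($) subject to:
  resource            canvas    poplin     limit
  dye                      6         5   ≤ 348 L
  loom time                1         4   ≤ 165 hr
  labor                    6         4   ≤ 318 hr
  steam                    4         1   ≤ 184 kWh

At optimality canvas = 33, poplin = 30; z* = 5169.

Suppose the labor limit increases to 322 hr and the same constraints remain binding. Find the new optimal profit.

At the optimum: dye uses 348 of 348 (binding); loom time uses 153 of 165 (slack = 12); labor uses 318 of 318 (binding); steam uses 162 of 184 (slack = 22).
Since loom time, steam are not tight, their duals are 0.
From A_Bᵀ y = c: 6·y_dye + 6·y_labor = 93; 5·y_dye + 4·y_labor = 70.
This yields shadow prices y_dye = 8, y_labor = 7.5.
Δz = y_labor·Δb = 7.5 × (4) = 30, so new z* = 5169 + 30 = 5199.

5199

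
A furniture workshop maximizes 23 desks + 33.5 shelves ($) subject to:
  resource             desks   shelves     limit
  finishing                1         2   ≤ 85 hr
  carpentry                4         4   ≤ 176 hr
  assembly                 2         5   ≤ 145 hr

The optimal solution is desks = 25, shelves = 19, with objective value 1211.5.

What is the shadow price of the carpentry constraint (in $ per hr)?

4

Binding: carpentry and assembly. Non-binding: finishing (22 unused).
By complementary slackness, y = 0 for the non-binding constraint.
Dual feasibility on the basic columns requires 4·y_carpentry + 2·y_assembly = 23, 4·y_carpentry + 5·y_assembly = 33.5.
→ y_carpentry = 4 and y_assembly = 3.5.
Shadow price of carpentry = 4.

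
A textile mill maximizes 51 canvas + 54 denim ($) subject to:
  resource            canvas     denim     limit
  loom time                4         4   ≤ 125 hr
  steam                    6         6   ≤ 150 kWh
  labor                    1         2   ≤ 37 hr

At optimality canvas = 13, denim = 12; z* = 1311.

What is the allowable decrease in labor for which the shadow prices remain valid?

Binding constraints: steam, labor. The basis is B = [[6,6],[1,2]] with det 6.
Per unit decrease in labor, x* moves by d = (1, -1).
The basis stays optimal until denim reaches 0; allowable decrease = 12 hr.

12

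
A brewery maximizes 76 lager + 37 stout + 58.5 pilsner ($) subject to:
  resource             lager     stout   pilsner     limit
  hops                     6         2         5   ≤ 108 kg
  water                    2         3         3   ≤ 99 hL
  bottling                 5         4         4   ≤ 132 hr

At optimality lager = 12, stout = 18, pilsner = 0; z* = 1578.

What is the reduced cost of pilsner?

-4

Check each constraint at x*: hops 108/108 (tight); water 78/99 (slack 21); bottling 132/132 (tight).
By complementary slackness, y = 0 for the non-binding constraint.
The binding rows give the dual system: 6·y_hops + 5·y_bottling = 76 and 2·y_hops + 4·y_bottling = 37.
Solving: y_hops = 8.5, y_bottling = 5.
Reduced cost of pilsner: c₃ − yᵀa₃ = 58.5 − (8.5·5 + 5·4) = 58.5 − 62.5 = -4.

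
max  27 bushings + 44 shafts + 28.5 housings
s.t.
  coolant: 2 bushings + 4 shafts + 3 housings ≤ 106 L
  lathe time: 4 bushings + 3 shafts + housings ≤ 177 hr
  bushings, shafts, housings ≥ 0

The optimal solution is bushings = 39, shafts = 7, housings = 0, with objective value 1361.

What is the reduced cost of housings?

-2

At the optimum: coolant uses 106 of 106 (binding); lathe time uses 177 of 177 (binding).
From A_Bᵀ y = c: 2·y_coolant + 4·y_lathe time = 27; 4·y_coolant + 3·y_lathe time = 44.
This yields shadow prices y_coolant = 9.5, y_lathe time = 2.
Reduced cost of housings: c₃ − yᵀa₃ = 28.5 − (9.5·3 + 2·1) = 28.5 − 30.5 = -2.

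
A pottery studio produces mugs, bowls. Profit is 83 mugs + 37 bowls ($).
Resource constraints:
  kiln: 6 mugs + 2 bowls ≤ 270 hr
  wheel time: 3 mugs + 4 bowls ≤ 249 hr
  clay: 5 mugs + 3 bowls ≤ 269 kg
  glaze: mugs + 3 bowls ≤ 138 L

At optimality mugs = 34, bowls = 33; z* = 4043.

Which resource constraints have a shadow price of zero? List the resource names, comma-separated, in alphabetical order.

glaze, wheel time

kiln: 270/270 (binding)
wheel time: 234/249 (slack 15)
clay: 269/269 (binding)
glaze: 133/138 (slack 5)
By complementary slackness, a constraint with positive slack has shadow price 0 → glaze, wheel time.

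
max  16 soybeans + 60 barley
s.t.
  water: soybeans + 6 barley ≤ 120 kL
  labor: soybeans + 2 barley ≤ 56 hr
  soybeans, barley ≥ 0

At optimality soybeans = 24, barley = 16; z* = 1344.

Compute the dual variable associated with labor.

At the optimum: water uses 120 of 120 (binding); labor uses 56 of 56 (binding).
From A_Bᵀ y = c: 1·y_water + 1·y_labor = 16; 6·y_water + 2·y_labor = 60.
Solving: y_water = 7, y_labor = 9.
Shadow price of labor = 9.

9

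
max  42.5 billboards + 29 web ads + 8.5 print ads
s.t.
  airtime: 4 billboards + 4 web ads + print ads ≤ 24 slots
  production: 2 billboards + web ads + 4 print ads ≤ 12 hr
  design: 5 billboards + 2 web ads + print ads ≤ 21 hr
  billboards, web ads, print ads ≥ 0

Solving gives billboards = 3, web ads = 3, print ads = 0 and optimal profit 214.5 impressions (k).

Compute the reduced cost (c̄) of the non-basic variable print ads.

-1

Check each constraint at x*: airtime 24/24 (tight); production 9/12 (slack 3); design 21/21 (tight).
Since production is not tight, its dual is 0.
From A_Bᵀ y = c: 4·y_airtime + 5·y_design = 42.5; 4·y_airtime + 2·y_design = 29.
→ y_airtime = 5 and y_design = 4.5.
Reduced cost of print ads: c₃ − yᵀa₃ = 8.5 − (5·1 + 4.5·1) = 8.5 − 9.5 = -1.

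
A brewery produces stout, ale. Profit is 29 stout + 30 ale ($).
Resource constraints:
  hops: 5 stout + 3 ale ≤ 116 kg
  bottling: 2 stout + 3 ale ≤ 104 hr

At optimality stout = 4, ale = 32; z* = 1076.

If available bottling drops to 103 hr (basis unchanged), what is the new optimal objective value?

At the optimum: hops uses 116 of 116 (binding); bottling uses 104 of 104 (binding).
Dual feasibility on the basic columns requires 5·y_hops + 2·y_bottling = 29, 3·y_hops + 3·y_bottling = 30.
Solving: y_hops = 3, y_bottling = 7.
Δz = y_bottling·Δb = 7 × (-1) = -7, so new z* = 1076 − 7 = 1069.

1069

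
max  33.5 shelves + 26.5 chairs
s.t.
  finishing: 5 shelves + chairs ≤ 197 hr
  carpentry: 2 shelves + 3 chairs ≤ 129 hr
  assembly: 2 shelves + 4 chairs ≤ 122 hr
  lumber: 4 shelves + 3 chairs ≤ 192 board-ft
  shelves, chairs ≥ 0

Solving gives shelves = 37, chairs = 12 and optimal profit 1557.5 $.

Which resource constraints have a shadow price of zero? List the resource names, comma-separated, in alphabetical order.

carpentry, lumber

finishing: 197/197 (binding)
carpentry: 110/129 (slack 19)
assembly: 122/122 (binding)
lumber: 184/192 (slack 8)
By complementary slackness, a constraint with positive slack has shadow price 0 → carpentry, lumber.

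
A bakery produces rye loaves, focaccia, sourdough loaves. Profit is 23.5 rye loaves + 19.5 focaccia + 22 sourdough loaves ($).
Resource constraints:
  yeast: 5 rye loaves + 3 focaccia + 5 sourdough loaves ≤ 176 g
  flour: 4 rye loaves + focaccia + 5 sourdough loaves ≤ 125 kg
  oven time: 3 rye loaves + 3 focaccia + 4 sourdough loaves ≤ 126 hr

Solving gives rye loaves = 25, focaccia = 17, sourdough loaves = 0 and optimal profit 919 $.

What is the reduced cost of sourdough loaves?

Check each constraint at x*: yeast 176/176 (tight); flour 117/125 (slack 8); oven time 126/126 (tight).
By complementary slackness, y = 0 for the non-binding constraint.
From A_Bᵀ y = c: 5·y_yeast + 3·y_oven time = 23.5; 3·y_yeast + 3·y_oven time = 19.5.
This yields shadow prices y_yeast = 2, y_oven time = 4.5.
Reduced cost of sourdough loaves: c₃ − yᵀa₃ = 22 − (2·5 + 4.5·4) = 22 − 28 = -6.

-6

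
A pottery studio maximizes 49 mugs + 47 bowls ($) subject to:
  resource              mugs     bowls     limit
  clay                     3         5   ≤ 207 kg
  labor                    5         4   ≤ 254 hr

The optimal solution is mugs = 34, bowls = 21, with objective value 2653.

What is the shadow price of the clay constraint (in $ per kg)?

Both clay and labor are binding at x*.
The binding rows give the dual system: 3·y_clay + 5·y_labor = 49 and 5·y_clay + 4·y_labor = 47.
Solving: y_clay = 3, y_labor = 8.
Shadow price of clay = 3.

3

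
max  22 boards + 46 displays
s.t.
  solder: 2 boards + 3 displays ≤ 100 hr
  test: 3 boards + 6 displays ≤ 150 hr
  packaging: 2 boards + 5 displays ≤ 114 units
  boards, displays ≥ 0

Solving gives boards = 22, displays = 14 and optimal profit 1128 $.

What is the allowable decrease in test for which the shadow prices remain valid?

13.2

Binding constraints: test, packaging. The basis is B = [[3,6],[2,5]] with det 3.
Per unit decrease in test, x* moves by d = (-1.6667, 0.6667).
The basis stays optimal until boards reaches 0; allowable decrease = 13.2 hr.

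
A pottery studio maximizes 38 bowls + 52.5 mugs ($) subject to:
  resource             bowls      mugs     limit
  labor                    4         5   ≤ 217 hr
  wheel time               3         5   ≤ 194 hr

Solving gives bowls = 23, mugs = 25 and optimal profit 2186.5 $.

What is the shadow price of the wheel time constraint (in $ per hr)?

At the optimum: labor uses 217 of 217 (binding); wheel time uses 194 of 194 (binding).
The binding rows give the dual system: 4·y_labor + 3·y_wheel time = 38 and 5·y_labor + 5·y_wheel time = 52.5.
→ y_labor = 6.5 and y_wheel time = 4.
Shadow price of wheel time = 4.

4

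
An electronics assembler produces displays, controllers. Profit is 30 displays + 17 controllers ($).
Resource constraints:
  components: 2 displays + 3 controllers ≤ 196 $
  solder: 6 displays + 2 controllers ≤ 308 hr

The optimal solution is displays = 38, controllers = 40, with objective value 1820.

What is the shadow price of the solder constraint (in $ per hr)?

4

Check each constraint at x*: components 196/196 (tight); solder 308/308 (tight).
The binding rows give the dual system: 2·y_components + 6·y_solder = 30 and 3·y_components + 2·y_solder = 17.
→ y_components = 3 and y_solder = 4.
Shadow price of solder = 4.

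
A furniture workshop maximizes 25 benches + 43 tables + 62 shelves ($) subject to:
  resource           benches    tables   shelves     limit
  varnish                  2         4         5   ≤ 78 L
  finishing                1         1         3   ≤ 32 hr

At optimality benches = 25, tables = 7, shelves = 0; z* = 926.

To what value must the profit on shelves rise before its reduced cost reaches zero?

Both varnish and finishing are binding at x*.
Dual feasibility on the basic columns requires 2·y_varnish + 1·y_finishing = 25, 4·y_varnish + 1·y_finishing = 43.
→ y_varnish = 9 and y_finishing = 7.
shelves enters the basis when its profit ≥ yᵀa₃ = 9·5 + 7·3 = 66.

66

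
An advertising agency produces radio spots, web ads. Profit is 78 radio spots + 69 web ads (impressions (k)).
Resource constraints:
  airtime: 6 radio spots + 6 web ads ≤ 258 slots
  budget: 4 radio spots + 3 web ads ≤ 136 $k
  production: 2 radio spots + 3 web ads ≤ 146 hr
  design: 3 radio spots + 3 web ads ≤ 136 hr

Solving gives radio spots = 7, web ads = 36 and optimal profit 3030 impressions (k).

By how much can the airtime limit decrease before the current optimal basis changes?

Binding constraints: airtime, budget. The basis is B = [[6,6],[4,3]] with det -6.
Per unit decrease in airtime, x* moves by d = (0.5, -0.6667).
The basis stays optimal until web ads reaches 0; allowable decrease = 54 slots.

54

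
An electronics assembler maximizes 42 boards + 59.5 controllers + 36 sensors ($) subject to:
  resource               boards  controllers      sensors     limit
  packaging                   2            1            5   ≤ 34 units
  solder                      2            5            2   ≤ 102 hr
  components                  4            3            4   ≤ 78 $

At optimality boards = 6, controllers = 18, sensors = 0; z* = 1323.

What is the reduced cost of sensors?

-6

Binding: solder and components. Non-binding: packaging (4 unused).
Slack constraints have shadow price 0 (complementary slackness).
Dual feasibility on the basic columns requires 2·y_solder + 4·y_components = 42, 5·y_solder + 3·y_components = 59.5.
This yields shadow prices y_solder = 8, y_components = 6.5.
Reduced cost of sensors: c₃ − yᵀa₃ = 36 − (8·2 + 6.5·4) = 36 − 42 = -6.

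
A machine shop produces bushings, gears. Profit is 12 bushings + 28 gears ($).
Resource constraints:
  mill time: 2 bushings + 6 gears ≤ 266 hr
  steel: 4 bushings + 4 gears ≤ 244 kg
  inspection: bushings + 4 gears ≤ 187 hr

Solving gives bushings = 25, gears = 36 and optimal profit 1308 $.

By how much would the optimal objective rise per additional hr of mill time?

4

Check each constraint at x*: mill time 266/266 (tight); steel 244/244 (tight); inspection 169/187 (slack 18).
Slack constraints have shadow price 0 (complementary slackness).
The binding rows give the dual system: 2·y_mill time + 4·y_steel = 12 and 6·y_mill time + 4·y_steel = 28.
→ y_mill time = 4 and y_steel = 1.
Shadow price of mill time = 4.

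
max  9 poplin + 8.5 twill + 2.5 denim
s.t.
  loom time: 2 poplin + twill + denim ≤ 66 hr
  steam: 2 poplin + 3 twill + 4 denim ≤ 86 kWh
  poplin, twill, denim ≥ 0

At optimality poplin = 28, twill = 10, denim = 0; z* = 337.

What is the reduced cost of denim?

-8

Both loom time and steam are binding at x*.
Dual feasibility on the basic columns requires 2·y_loom time + 2·y_steam = 9, 1·y_loom time + 3·y_steam = 8.5.
This yields shadow prices y_loom time = 2.5, y_steam = 2.
Reduced cost of denim: c₃ − yᵀa₃ = 2.5 − (2.5·1 + 2·4) = 2.5 − 10.5 = -8.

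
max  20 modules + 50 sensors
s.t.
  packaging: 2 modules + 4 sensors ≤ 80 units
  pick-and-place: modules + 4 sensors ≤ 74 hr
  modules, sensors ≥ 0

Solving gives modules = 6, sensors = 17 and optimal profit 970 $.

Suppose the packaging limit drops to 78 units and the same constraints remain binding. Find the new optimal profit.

955

Both packaging and pick-and-place are binding at x*.
The binding rows give the dual system: 2·y_packaging + 1·y_pick-and-place = 20 and 4·y_packaging + 4·y_pick-and-place = 50.
Solving: y_packaging = 7.5, y_pick-and-place = 5.
Δz = y_packaging·Δb = 7.5 × (-2) = -15, so new z* = 970 − 15 = 955.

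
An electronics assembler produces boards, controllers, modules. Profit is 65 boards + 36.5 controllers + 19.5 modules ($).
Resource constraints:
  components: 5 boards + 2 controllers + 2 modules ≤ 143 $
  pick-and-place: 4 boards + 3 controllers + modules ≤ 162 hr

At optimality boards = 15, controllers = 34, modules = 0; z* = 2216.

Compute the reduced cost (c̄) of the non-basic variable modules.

-2

At the optimum: components uses 143 of 143 (binding); pick-and-place uses 162 of 162 (binding).
The binding rows give the dual system: 5·y_components + 4·y_pick-and-place = 65 and 2·y_components + 3·y_pick-and-place = 36.5.
Solving: y_components = 7, y_pick-and-place = 7.5.
Reduced cost of modules: c₃ − yᵀa₃ = 19.5 − (7·2 + 7.5·1) = 19.5 − 21.5 = -2.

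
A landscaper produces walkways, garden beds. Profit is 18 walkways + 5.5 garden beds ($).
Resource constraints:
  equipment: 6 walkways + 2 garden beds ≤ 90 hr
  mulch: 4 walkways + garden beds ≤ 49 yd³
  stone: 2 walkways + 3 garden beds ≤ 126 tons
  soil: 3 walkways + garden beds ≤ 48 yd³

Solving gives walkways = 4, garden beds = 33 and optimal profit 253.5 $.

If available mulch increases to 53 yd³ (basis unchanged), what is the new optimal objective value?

259.5

At the optimum: equipment uses 90 of 90 (binding); mulch uses 49 of 49 (binding); stone uses 107 of 126 (slack = 19); soil uses 45 of 48 (slack = 3).
Since stone, soil are not tight, their duals are 0.
From A_Bᵀ y = c: 6·y_equipment + 4·y_mulch = 18; 2·y_equipment + 1·y_mulch = 5.5.
This yields shadow prices y_equipment = 2, y_mulch = 1.5.
Δz = y_mulch·Δb = 1.5 × (4) = 6, so new z* = 253.5 + 6 = 259.5.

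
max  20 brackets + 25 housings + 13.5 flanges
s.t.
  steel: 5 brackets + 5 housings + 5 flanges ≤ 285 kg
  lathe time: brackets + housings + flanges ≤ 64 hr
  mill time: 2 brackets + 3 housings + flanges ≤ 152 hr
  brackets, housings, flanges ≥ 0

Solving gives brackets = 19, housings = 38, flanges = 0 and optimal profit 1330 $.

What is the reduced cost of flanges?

-1.5

Check each constraint at x*: steel 285/285 (tight); lathe time 57/64 (slack 7); mill time 152/152 (tight).
Since lathe time is not tight, its dual is 0.
From A_Bᵀ y = c: 5·y_steel + 2·y_mill time = 20; 5·y_steel + 3·y_mill time = 25.
→ y_steel = 2 and y_mill time = 5.
Reduced cost of flanges: c₃ − yᵀa₃ = 13.5 − (2·5 + 5·1) = 13.5 − 15 = -1.5.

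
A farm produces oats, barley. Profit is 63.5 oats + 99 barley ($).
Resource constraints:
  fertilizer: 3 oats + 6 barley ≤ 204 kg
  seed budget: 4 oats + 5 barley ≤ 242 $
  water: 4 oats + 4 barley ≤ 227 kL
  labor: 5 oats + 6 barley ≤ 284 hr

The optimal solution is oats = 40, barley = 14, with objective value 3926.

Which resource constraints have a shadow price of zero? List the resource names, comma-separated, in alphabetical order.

seed budget, water

fertilizer: 204/204 (binding)
seed budget: 230/242 (slack 12)
water: 216/227 (slack 11)
labor: 284/284 (binding)
By complementary slackness, a constraint with positive slack has shadow price 0 → seed budget, water.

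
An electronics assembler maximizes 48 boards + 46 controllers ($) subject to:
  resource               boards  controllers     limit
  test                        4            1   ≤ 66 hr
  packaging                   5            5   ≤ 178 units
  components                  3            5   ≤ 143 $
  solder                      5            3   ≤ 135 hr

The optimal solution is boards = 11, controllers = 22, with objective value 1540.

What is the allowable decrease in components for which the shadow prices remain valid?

Binding constraints: test, components. The basis is B = [[4,1],[3,5]] with det 17.
Per unit decrease in components, x* moves by d = (0.0588, -0.2353).
The basis stays optimal until controllers reaches 0; allowable decrease = 93.5 $.

93.5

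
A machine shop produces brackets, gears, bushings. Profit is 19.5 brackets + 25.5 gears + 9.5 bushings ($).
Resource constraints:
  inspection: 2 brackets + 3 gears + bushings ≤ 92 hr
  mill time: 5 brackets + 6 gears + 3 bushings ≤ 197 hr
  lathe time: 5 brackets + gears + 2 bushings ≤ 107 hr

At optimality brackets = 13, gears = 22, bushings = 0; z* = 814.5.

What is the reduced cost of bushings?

Binding: inspection and mill time. Non-binding: lathe time (20 unused).
Slack constraints have shadow price 0 (complementary slackness).
Dual feasibility on the basic columns requires 2·y_inspection + 5·y_mill time = 19.5, 3·y_inspection + 6·y_mill time = 25.5.
→ y_inspection = 3.5 and y_mill time = 2.5.
Reduced cost of bushings: c₃ − yᵀa₃ = 9.5 − (3.5·1 + 2.5·3) = 9.5 − 11 = -1.5.

-1.5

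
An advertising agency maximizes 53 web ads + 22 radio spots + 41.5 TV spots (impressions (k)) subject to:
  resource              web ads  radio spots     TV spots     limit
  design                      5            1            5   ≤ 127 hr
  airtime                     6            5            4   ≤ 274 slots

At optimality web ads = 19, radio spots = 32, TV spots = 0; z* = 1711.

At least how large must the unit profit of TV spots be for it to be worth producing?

At the optimum: design uses 127 of 127 (binding); airtime uses 274 of 274 (binding).
The binding rows give the dual system: 5·y_design + 6·y_airtime = 53 and 1·y_design + 5·y_airtime = 22.
Solving: y_design = 7, y_airtime = 3.
TV spots enters the basis when its profit ≥ yᵀa₃ = 7·5 + 3·4 = 47.

47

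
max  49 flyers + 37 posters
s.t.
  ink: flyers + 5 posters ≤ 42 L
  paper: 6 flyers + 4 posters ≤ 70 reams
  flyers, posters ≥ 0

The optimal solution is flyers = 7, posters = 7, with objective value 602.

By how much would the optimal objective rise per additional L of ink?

1

At the optimum: ink uses 42 of 42 (binding); paper uses 70 of 70 (binding).
Dual feasibility on the basic columns requires 1·y_ink + 6·y_paper = 49, 5·y_ink + 4·y_paper = 37.
This yields shadow prices y_ink = 1, y_paper = 8.
Shadow price of ink = 1.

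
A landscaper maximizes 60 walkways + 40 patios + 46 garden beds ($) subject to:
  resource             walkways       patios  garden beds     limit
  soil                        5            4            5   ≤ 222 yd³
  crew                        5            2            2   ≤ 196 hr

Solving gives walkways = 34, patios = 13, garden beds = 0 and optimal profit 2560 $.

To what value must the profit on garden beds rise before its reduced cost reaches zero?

At the optimum: soil uses 222 of 222 (binding); crew uses 196 of 196 (binding).
From A_Bᵀ y = c: 5·y_soil + 5·y_crew = 60; 4·y_soil + 2·y_crew = 40.
This yields shadow prices y_soil = 8, y_crew = 4.
garden beds enters the basis when its profit ≥ yᵀa₃ = 8·5 + 4·2 = 48.

48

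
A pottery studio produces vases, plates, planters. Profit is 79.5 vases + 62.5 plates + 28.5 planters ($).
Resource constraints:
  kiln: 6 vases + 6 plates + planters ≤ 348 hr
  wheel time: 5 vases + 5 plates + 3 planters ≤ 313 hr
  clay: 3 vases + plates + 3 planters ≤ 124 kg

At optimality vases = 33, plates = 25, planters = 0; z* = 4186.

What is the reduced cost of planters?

Check each constraint at x*: kiln 348/348 (tight); wheel time 290/313 (slack 23); clay 124/124 (tight).
Slack constraints have shadow price 0 (complementary slackness).
Dual feasibility on the basic columns requires 6·y_kiln + 3·y_clay = 79.5, 6·y_kiln + 1·y_clay = 62.5.
→ y_kiln = 9 and y_clay = 8.5.
Reduced cost of planters: c₃ − yᵀa₃ = 28.5 − (9·1 + 8.5·3) = 28.5 − 34.5 = -6.

-6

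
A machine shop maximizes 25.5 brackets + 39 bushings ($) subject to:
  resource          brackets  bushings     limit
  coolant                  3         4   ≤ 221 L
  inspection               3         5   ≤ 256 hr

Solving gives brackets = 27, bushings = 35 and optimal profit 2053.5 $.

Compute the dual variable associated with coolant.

At the optimum: coolant uses 221 of 221 (binding); inspection uses 256 of 256 (binding).
Dual feasibility on the basic columns requires 3·y_coolant + 3·y_inspection = 25.5, 4·y_coolant + 5·y_inspection = 39.
Solving: y_coolant = 3.5, y_inspection = 5.
Shadow price of coolant = 3.5.

3.5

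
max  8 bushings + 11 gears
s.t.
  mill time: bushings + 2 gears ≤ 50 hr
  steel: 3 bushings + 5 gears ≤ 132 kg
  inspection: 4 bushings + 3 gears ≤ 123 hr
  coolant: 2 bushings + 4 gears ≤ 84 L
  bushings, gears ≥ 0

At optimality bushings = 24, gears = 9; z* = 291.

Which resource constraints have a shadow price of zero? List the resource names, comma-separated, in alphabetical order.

mill time, steel

mill time: 42/50 (slack 8)
steel: 117/132 (slack 15)
inspection: 123/123 (binding)
coolant: 84/84 (binding)
By complementary slackness, a constraint with positive slack has shadow price 0 → mill time, steel.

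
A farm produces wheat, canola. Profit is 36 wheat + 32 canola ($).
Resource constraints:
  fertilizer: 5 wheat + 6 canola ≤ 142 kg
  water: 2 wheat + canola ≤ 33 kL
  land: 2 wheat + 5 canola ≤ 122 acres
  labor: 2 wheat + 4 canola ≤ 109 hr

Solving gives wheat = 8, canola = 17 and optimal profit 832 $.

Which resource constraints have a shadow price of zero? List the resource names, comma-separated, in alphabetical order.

fertilizer: 142/142 (binding)
water: 33/33 (binding)
land: 101/122 (slack 21)
labor: 84/109 (slack 25)
By complementary slackness, a constraint with positive slack has shadow price 0 → labor, land.

labor, land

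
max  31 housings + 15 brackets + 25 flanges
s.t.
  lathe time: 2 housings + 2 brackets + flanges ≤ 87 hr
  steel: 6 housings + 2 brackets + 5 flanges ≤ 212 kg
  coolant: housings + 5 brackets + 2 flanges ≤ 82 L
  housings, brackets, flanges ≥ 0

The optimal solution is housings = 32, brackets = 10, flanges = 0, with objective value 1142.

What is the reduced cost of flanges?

At the optimum: lathe time uses 84 of 87 (slack = 3); steel uses 212 of 212 (binding); coolant uses 82 of 82 (binding).
Since lathe time is not tight, its dual is 0.
Dual feasibility on the basic columns requires 6·y_steel + 1·y_coolant = 31, 2·y_steel + 5·y_coolant = 15.
This yields shadow prices y_steel = 5, y_coolant = 1.
Reduced cost of flanges: c₃ − yᵀa₃ = 25 − (5·5 + 1·2) = 25 − 27 = -2.

-2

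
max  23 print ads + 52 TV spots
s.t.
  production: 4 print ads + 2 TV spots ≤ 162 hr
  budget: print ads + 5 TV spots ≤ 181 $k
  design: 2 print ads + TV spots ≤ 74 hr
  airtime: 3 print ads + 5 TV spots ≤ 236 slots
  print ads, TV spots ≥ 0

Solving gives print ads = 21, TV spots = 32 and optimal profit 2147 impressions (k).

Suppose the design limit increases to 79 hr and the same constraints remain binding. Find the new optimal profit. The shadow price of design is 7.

Δb = 5, so new z* = 2147 + (7)·(5) = 2147 + 35 = 2182.

2182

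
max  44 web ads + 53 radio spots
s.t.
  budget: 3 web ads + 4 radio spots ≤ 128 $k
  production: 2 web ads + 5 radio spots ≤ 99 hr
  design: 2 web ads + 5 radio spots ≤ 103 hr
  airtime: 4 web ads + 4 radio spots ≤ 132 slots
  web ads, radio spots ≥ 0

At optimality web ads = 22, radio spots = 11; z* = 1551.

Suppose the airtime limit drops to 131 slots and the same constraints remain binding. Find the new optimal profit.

At the optimum: budget uses 110 of 128 (slack = 18); production uses 99 of 99 (binding); design uses 99 of 103 (slack = 4); airtime uses 132 of 132 (binding).
By complementary slackness, y = 0 for the non-binding constraints.
Dual feasibility on the basic columns requires 2·y_production + 4·y_airtime = 44, 5·y_production + 4·y_airtime = 53.
Solving: y_production = 3, y_airtime = 9.5.
Δz = y_airtime·Δb = 9.5 × (-1) = -9.5, so new z* = 1551 − 9.5 = 1541.5.

1541.5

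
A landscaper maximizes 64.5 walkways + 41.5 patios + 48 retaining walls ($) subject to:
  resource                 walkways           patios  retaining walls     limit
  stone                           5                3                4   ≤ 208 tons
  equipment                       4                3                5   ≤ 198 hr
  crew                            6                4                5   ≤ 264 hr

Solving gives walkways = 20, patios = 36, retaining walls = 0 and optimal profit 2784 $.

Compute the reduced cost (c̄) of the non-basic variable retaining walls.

-5

At the optimum: stone uses 208 of 208 (binding); equipment uses 188 of 198 (slack = 10); crew uses 264 of 264 (binding).
Slack constraints have shadow price 0 (complementary slackness).
The binding rows give the dual system: 5·y_stone + 6·y_crew = 64.5 and 3·y_stone + 4·y_crew = 41.5.
→ y_stone = 4.5 and y_crew = 7.
Reduced cost of retaining walls: c₃ − yᵀa₃ = 48 − (4.5·4 + 7·5) = 48 − 53 = -5.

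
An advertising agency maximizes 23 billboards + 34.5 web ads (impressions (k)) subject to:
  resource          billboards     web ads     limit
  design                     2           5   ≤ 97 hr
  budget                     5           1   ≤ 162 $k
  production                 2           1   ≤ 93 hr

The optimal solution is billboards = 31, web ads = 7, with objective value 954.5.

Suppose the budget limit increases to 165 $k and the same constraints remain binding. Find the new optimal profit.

Binding: design and budget. Non-binding: production (24 unused).
By complementary slackness, y = 0 for the non-binding constraint.
The binding rows give the dual system: 2·y_design + 5·y_budget = 23 and 5·y_design + 1·y_budget = 34.5.
This yields shadow prices y_design = 6.5, y_budget = 2.
Δz = y_budget·Δb = 2 × (3) = 6, so new z* = 954.5 + 6 = 960.5.

960.5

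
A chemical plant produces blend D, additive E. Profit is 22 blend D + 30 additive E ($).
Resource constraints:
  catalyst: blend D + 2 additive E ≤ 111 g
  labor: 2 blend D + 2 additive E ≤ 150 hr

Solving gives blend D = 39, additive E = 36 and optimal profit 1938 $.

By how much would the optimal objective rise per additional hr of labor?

7

At the optimum: catalyst uses 111 of 111 (binding); labor uses 150 of 150 (binding).
From A_Bᵀ y = c: 1·y_catalyst + 2·y_labor = 22; 2·y_catalyst + 2·y_labor = 30.
This yields shadow prices y_catalyst = 8, y_labor = 7.
Shadow price of labor = 7.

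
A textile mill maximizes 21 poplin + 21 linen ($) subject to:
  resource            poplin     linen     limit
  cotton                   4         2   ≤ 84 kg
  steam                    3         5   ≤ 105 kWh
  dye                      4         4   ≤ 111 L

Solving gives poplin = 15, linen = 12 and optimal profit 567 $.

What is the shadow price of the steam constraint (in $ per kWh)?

3

At the optimum: cotton uses 84 of 84 (binding); steam uses 105 of 105 (binding); dye uses 108 of 111 (slack = 3).
Since dye is not tight, its dual is 0.
The binding rows give the dual system: 4·y_cotton + 3·y_steam = 21 and 2·y_cotton + 5·y_steam = 21.
→ y_cotton = 3 and y_steam = 3.
Shadow price of steam = 3.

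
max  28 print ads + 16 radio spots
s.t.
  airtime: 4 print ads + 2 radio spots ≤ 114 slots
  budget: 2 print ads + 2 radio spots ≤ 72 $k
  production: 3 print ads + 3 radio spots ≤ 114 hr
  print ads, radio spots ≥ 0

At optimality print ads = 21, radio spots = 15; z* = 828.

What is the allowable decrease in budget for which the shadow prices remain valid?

15

Binding constraints: airtime, budget. The basis is B = [[4,2],[2,2]] with det 4.
Per unit decrease in budget, x* moves by d = (0.5, -1).
The basis stays optimal until radio spots reaches 0; allowable decrease = 15 $k.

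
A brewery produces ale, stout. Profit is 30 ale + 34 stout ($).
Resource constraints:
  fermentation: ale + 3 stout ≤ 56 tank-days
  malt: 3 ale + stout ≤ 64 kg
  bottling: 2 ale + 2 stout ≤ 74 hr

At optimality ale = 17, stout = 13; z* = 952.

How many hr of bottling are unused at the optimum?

bottling used = 2·17 + 2·13 = 60; slack = 74 − 60 = 14.

14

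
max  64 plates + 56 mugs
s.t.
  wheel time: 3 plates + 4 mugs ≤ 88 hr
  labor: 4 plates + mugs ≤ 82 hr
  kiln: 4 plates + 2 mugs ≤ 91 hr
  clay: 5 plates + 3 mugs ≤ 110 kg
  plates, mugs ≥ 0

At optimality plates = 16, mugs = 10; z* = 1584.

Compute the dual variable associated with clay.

Check each constraint at x*: wheel time 88/88 (tight); labor 74/82 (slack 8); kiln 84/91 (slack 7); clay 110/110 (tight).
Since labor, kiln are not tight, their duals are 0.
From A_Bᵀ y = c: 3·y_wheel time + 5·y_clay = 64; 4·y_wheel time + 3·y_clay = 56.
Solving: y_wheel time = 8, y_clay = 8.
Shadow price of clay = 8.

8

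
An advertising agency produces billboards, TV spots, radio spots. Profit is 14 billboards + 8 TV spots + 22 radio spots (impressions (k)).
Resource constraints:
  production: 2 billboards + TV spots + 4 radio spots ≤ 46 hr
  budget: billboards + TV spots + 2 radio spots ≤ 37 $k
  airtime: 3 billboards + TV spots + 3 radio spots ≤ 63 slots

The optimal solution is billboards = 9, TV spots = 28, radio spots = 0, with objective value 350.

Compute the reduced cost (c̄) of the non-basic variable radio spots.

At the optimum: production uses 46 of 46 (binding); budget uses 37 of 37 (binding); airtime uses 55 of 63 (slack = 8).
Since airtime is not tight, its dual is 0.
The binding rows give the dual system: 2·y_production + 1·y_budget = 14 and 1·y_production + 1·y_budget = 8.
→ y_production = 6 and y_budget = 2.
Reduced cost of radio spots: c₃ − yᵀa₃ = 22 − (6·4 + 2·2) = 22 − 28 = -6.

-6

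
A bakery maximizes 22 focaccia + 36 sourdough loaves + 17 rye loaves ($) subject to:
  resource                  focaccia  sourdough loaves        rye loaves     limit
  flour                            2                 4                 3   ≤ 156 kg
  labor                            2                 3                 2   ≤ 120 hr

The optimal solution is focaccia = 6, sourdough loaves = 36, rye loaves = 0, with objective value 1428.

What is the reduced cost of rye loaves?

-8

Check each constraint at x*: flour 156/156 (tight); labor 120/120 (tight).
Dual feasibility on the basic columns requires 2·y_flour + 2·y_labor = 22, 4·y_flour + 3·y_labor = 36.
This yields shadow prices y_flour = 3, y_labor = 8.
Reduced cost of rye loaves: c₃ − yᵀa₃ = 17 − (3·3 + 8·2) = 17 − 25 = -8.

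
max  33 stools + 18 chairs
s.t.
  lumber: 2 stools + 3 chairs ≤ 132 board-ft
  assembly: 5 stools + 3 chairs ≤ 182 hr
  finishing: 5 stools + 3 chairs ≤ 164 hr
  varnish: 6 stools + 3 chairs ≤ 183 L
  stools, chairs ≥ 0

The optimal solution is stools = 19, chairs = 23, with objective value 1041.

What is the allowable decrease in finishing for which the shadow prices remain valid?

Binding constraints: finishing, varnish. The basis is B = [[5,3],[6,3]] with det -3.
Per unit decrease in finishing, x* moves by d = (1, -2).
The basis stays optimal until chairs reaches 0; allowable decrease = 11.5 hr.

11.5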